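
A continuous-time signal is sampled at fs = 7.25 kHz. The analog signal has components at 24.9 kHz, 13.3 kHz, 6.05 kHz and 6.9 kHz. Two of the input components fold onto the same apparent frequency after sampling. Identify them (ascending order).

6.05 kHz, 13.3 kHz

fs/2 = 3.625 kHz.
24.9 kHz mod fs = 3.15 kHz.
3.15 kHz ≤ fs/2 = 3.625 kHz, appears at 3.15 kHz.
13.3 kHz mod fs = 6.05 kHz.
6.05 kHz > fs/2 = 3.625 kHz, folds to fs − 6.05 kHz = 1.2 kHz.
6.05 kHz > fs/2 = 3.625 kHz, folds to fs − 6.05 kHz = 1.2 kHz.
6.9 kHz > fs/2 = 3.625 kHz, folds to fs − 6.9 kHz = 0.35 kHz.
6.05 kHz and 13.3 kHz both map to 1.2 kHz.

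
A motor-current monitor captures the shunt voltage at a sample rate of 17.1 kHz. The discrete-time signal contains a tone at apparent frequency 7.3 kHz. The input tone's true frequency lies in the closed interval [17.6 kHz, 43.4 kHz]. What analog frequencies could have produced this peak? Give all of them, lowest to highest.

Frequencies that alias to 7.3 kHz are k·fs ± 7.3 kHz for integer k ≥ 0.
k=0: 7.3 kHz.
k=1: 9.8 kHz, 24.4 kHz.
k=2: 26.9 kHz, 41.5 kHz.
k=3: 44 kHz, 58.6 kHz.
Within [17.6 kHz, 43.4 kHz]: 24.4 kHz, 26.9 kHz, 41.5 kHz.

24.4 kHz, 26.9 kHz, 41.5 kHz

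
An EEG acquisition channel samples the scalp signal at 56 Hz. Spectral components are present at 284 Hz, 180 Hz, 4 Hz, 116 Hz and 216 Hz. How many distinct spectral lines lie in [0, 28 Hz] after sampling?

fs/2 = 28 Hz.
284 Hz mod fs = 4 Hz.
4 Hz ≤ fs/2 = 28 Hz, appears at 4 Hz.
180 Hz mod fs = 12 Hz.
12 Hz ≤ fs/2 = 28 Hz, appears at 12 Hz.
4 Hz ≤ fs/2 = 28 Hz, passes unchanged.
116 Hz mod fs = 4 Hz.
4 Hz ≤ fs/2 = 28 Hz, appears at 4 Hz.
216 Hz mod fs = 48 Hz.
48 Hz > fs/2 = 28 Hz, folds to fs − 48 Hz = 8 Hz.
Distinct values: {4 Hz, 8 Hz, 12 Hz} → 3.

3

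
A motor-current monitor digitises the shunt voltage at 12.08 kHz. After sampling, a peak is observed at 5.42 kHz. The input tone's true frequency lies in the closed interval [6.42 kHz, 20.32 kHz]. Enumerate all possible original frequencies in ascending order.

6.66 kHz, 17.5 kHz, 18.74 kHz

Frequencies that alias to 5.42 kHz are k·fs ± 5.42 kHz for integer k ≥ 0.
k=0: 5.42 kHz.
k=1: 6.66 kHz, 17.5 kHz.
k=2: 18.74 kHz, 29.58 kHz.
k=3: 30.82 kHz, 41.66 kHz.
Within [6.42 kHz, 20.32 kHz]: 6.66 kHz, 17.5 kHz, 18.74 kHz.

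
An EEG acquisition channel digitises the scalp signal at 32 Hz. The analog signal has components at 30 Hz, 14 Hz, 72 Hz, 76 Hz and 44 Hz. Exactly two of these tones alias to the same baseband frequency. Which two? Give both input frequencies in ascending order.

44 Hz, 76 Hz

fs/2 = 16 Hz.
30 Hz > fs/2 = 16 Hz, folds to fs − 30 Hz = 2 Hz.
14 Hz ≤ fs/2 = 16 Hz, passes unchanged.
72 Hz mod fs = 8 Hz.
8 Hz ≤ fs/2 = 16 Hz, appears at 8 Hz.
76 Hz mod fs = 12 Hz.
12 Hz ≤ fs/2 = 16 Hz, appears at 12 Hz.
44 Hz mod fs = 12 Hz.
12 Hz ≤ fs/2 = 16 Hz, appears at 12 Hz.
44 Hz and 76 Hz both map to 12 Hz.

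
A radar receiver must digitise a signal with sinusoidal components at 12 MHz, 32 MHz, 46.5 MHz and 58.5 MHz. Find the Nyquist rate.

Highest-frequency component: 58.5 MHz.
Nyquist rate = 2 × 58.5 MHz = 117 MHz.

117 MHz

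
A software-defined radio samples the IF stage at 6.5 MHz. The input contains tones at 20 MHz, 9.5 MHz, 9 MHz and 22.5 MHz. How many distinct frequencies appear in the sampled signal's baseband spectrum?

3

fs/2 = 3.25 MHz.
20 MHz mod fs = 0.5 MHz.
0.5 MHz ≤ fs/2 = 3.25 MHz, appears at 0.5 MHz.
9.5 MHz mod fs = 3 MHz.
3 MHz ≤ fs/2 = 3.25 MHz, appears at 3 MHz.
9 MHz mod fs = 2.5 MHz.
2.5 MHz ≤ fs/2 = 3.25 MHz, appears at 2.5 MHz.
22.5 MHz mod fs = 3 MHz.
3 MHz ≤ fs/2 = 3.25 MHz, appears at 3 MHz.
Distinct values: {0.5 MHz, 2.5 MHz, 3 MHz} → 3.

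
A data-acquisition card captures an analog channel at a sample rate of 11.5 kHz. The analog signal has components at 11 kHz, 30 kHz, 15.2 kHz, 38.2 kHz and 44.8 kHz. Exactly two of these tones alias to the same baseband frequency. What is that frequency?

3.7 kHz

fs/2 = 5.75 kHz.
11 kHz > fs/2 = 5.75 kHz, folds to fs − 11 kHz = 0.5 kHz.
30 kHz mod fs = 7 kHz.
7 kHz > fs/2 = 5.75 kHz, folds to fs − 7 kHz = 4.5 kHz.
15.2 kHz mod fs = 3.7 kHz.
3.7 kHz ≤ fs/2 = 5.75 kHz, appears at 3.7 kHz.
38.2 kHz mod fs = 3.7 kHz.
3.7 kHz ≤ fs/2 = 5.75 kHz, appears at 3.7 kHz.
44.8 kHz mod fs = 10.3 kHz.
10.3 kHz > fs/2 = 5.75 kHz, folds to fs − 10.3 kHz = 1.2 kHz.
15.2 kHz and 38.2 kHz both map to 3.7 kHz.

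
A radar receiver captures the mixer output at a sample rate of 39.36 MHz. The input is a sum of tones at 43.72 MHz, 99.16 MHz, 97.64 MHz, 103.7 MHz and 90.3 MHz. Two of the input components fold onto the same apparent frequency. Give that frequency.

fs/2 = 19.68 MHz.
43.72 MHz mod fs = 4.36 MHz.
4.36 MHz ≤ fs/2 = 19.68 MHz, appears at 4.36 MHz.
99.16 MHz mod fs = 20.44 MHz.
20.44 MHz > fs/2 = 19.68 MHz, folds to fs − 20.44 MHz = 18.92 MHz.
97.64 MHz mod fs = 18.92 MHz.
18.92 MHz ≤ fs/2 = 19.68 MHz, appears at 18.92 MHz.
103.7 MHz mod fs = 24.98 MHz.
24.98 MHz > fs/2 = 19.68 MHz, folds to fs − 24.98 MHz = 14.38 MHz.
90.3 MHz mod fs = 11.58 MHz.
11.58 MHz ≤ fs/2 = 19.68 MHz, appears at 11.58 MHz.
97.64 MHz and 99.16 MHz both map to 18.92 MHz.

18.92 MHz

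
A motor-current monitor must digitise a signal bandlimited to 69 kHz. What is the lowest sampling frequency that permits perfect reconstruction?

Nyquist rate = 2 × 69 kHz = 138 kHz.

138 kHz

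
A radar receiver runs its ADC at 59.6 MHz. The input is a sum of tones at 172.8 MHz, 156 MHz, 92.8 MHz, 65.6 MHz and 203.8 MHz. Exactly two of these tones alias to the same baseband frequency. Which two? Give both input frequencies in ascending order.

fs/2 = 29.8 MHz.
172.8 MHz mod fs = 53.6 MHz.
53.6 MHz > fs/2 = 29.8 MHz, folds to fs − 53.6 MHz = 6 MHz.
156 MHz mod fs = 36.8 MHz.
36.8 MHz > fs/2 = 29.8 MHz, folds to fs − 36.8 MHz = 22.8 MHz.
92.8 MHz mod fs = 33.2 MHz.
33.2 MHz > fs/2 = 29.8 MHz, folds to fs − 33.2 MHz = 26.4 MHz.
65.6 MHz mod fs = 6 MHz.
6 MHz ≤ fs/2 = 29.8 MHz, appears at 6 MHz.
203.8 MHz mod fs = 25 MHz.
25 MHz ≤ fs/2 = 29.8 MHz, appears at 25 MHz.
65.6 MHz and 172.8 MHz both map to 6 MHz.

65.6 MHz, 172.8 MHz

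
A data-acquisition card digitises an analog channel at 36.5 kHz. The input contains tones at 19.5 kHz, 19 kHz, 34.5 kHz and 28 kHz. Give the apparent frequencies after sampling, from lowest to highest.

fs/2 = 18.25 kHz.
19.5 kHz > fs/2 = 18.25 kHz, folds to fs − 19.5 kHz = 17 kHz.
19 kHz > fs/2 = 18.25 kHz, folds to fs − 19 kHz = 17.5 kHz.
34.5 kHz > fs/2 = 18.25 kHz, folds to fs − 34.5 kHz = 2 kHz.
28 kHz > fs/2 = 18.25 kHz, folds to fs − 28 kHz = 8.5 kHz.
Distinct values: {2 kHz, 8.5 kHz, 17 kHz, 17.5 kHz}.

2 kHz, 8.5 kHz, 17 kHz, 17.5 kHz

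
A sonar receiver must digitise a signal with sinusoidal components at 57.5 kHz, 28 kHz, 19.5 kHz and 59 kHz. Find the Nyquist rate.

118 kHz

Highest-frequency component: 59 kHz.
Nyquist rate = 2 × 59 kHz = 118 kHz.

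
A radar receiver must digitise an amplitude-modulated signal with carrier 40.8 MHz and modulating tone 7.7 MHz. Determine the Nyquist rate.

AM sidebands sit at fc ± fm = 33.1 MHz and 48.5 MHz.
Highest-frequency component: 48.5 MHz.
Nyquist rate = 2 × 48.5 MHz = 97 MHz.

97 MHz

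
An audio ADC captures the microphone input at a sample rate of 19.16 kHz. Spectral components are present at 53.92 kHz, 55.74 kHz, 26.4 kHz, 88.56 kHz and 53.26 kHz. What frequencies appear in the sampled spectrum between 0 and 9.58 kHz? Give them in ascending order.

1.74 kHz, 3.56 kHz, 4.22 kHz, 7.24 kHz

fs/2 = 9.58 kHz.
53.92 kHz mod fs = 15.6 kHz.
15.6 kHz > fs/2 = 9.58 kHz, folds to fs − 15.6 kHz = 3.56 kHz.
55.74 kHz mod fs = 17.42 kHz.
17.42 kHz > fs/2 = 9.58 kHz, folds to fs − 17.42 kHz = 1.74 kHz.
26.4 kHz mod fs = 7.24 kHz.
7.24 kHz ≤ fs/2 = 9.58 kHz, appears at 7.24 kHz.
88.56 kHz mod fs = 11.92 kHz.
11.92 kHz > fs/2 = 9.58 kHz, folds to fs − 11.92 kHz = 7.24 kHz.
53.26 kHz mod fs = 14.94 kHz.
14.94 kHz > fs/2 = 9.58 kHz, folds to fs − 14.94 kHz = 4.22 kHz.
Distinct values: {1.74 kHz, 3.56 kHz, 4.22 kHz, 7.24 kHz}.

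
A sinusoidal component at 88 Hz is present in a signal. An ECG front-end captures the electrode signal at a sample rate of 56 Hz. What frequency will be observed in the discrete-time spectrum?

88 Hz mod fs = 32 Hz.
32 Hz > fs/2 = 28 Hz, folds to fs − 32 Hz = 24 Hz.

24 Hz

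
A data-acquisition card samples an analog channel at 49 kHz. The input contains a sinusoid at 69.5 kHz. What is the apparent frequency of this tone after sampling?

20.5 kHz

69.5 kHz mod fs = 20.5 kHz.
20.5 kHz ≤ fs/2 = 24.5 kHz, appears at 20.5 kHz.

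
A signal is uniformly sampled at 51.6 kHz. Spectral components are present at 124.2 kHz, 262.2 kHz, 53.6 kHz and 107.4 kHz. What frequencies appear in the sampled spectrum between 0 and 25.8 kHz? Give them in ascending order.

2 kHz, 4.2 kHz, 21 kHz

fs/2 = 25.8 kHz.
124.2 kHz mod fs = 21 kHz.
21 kHz ≤ fs/2 = 25.8 kHz, appears at 21 kHz.
262.2 kHz mod fs = 4.2 kHz.
4.2 kHz ≤ fs/2 = 25.8 kHz, appears at 4.2 kHz.
53.6 kHz mod fs = 2 kHz.
2 kHz ≤ fs/2 = 25.8 kHz, appears at 2 kHz.
107.4 kHz mod fs = 4.2 kHz.
4.2 kHz ≤ fs/2 = 25.8 kHz, appears at 4.2 kHz.
Distinct values: {2 kHz, 4.2 kHz, 21 kHz}.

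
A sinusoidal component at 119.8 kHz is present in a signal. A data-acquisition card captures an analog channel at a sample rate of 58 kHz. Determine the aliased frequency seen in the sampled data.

3.8 kHz

119.8 kHz mod fs = 3.8 kHz.
3.8 kHz ≤ fs/2 = 29 kHz, appears at 3.8 kHz.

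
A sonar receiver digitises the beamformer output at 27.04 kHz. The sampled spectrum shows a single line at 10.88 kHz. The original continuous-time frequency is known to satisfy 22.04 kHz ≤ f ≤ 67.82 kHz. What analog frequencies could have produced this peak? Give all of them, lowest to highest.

Frequencies that alias to 10.88 kHz are k·fs ± 10.88 kHz for integer k ≥ 0.
k=0: 10.88 kHz.
k=1: 16.16 kHz, 37.92 kHz.
k=2: 43.2 kHz, 64.96 kHz.
k=3: 70.24 kHz, 92 kHz.
Within [22.04 kHz, 67.82 kHz]: 37.92 kHz, 43.2 kHz, 64.96 kHz.

37.92 kHz, 43.2 kHz, 64.96 kHz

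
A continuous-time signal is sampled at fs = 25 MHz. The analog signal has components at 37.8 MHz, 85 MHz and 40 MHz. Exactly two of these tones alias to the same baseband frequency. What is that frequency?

fs/2 = 12.5 MHz.
37.8 MHz mod fs = 12.8 MHz.
12.8 MHz > fs/2 = 12.5 MHz, folds to fs − 12.8 MHz = 12.2 MHz.
85 MHz mod fs = 10 MHz.
10 MHz ≤ fs/2 = 12.5 MHz, appears at 10 MHz.
40 MHz mod fs = 15 MHz.
15 MHz > fs/2 = 12.5 MHz, folds to fs − 15 MHz = 10 MHz.
40 MHz and 85 MHz both map to 10 MHz.

10 MHz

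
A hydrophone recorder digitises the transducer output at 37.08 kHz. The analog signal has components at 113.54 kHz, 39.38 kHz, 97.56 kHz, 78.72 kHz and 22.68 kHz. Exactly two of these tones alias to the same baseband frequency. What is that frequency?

2.3 kHz

fs/2 = 18.54 kHz.
113.54 kHz mod fs = 2.3 kHz.
2.3 kHz ≤ fs/2 = 18.54 kHz, appears at 2.3 kHz.
39.38 kHz mod fs = 2.3 kHz.
2.3 kHz ≤ fs/2 = 18.54 kHz, appears at 2.3 kHz.
97.56 kHz mod fs = 23.4 kHz.
23.4 kHz > fs/2 = 18.54 kHz, folds to fs − 23.4 kHz = 13.68 kHz.
78.72 kHz mod fs = 4.56 kHz.
4.56 kHz ≤ fs/2 = 18.54 kHz, appears at 4.56 kHz.
22.68 kHz > fs/2 = 18.54 kHz, folds to fs − 22.68 kHz = 14.4 kHz.
39.38 kHz and 113.54 kHz both map to 2.3 kHz.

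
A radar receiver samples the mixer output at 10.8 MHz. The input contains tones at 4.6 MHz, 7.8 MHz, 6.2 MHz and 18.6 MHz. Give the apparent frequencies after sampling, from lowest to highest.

3 MHz, 4.6 MHz

fs/2 = 5.4 MHz.
4.6 MHz ≤ fs/2 = 5.4 MHz, passes unchanged.
7.8 MHz > fs/2 = 5.4 MHz, folds to fs − 7.8 MHz = 3 MHz.
6.2 MHz > fs/2 = 5.4 MHz, folds to fs − 6.2 MHz = 4.6 MHz.
18.6 MHz mod fs = 7.8 MHz.
7.8 MHz > fs/2 = 5.4 MHz, folds to fs − 7.8 MHz = 3 MHz.
Distinct values: {3 MHz, 4.6 MHz}.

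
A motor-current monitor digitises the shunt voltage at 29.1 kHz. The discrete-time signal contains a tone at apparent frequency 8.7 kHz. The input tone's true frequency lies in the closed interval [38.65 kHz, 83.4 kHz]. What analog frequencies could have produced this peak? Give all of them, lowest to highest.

Frequencies that alias to 8.7 kHz are k·fs ± 8.7 kHz for integer k ≥ 0.
k=0: 8.7 kHz.
k=1: 20.4 kHz, 37.8 kHz.
k=2: 49.5 kHz, 66.9 kHz.
k=3: 78.6 kHz, 96 kHz.
k=4: 107.7 kHz, 125.1 kHz.
Within [38.65 kHz, 83.4 kHz]: 49.5 kHz, 66.9 kHz, 78.6 kHz.

49.5 kHz, 66.9 kHz, 78.6 kHz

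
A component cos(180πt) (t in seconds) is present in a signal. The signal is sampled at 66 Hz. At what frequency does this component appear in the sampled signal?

24 Hz

ω = 180π rad/s → f = ω/(2π) = 90 Hz.
90 Hz mod fs = 24 Hz.
24 Hz ≤ fs/2 = 33 Hz, appears at 24 Hz.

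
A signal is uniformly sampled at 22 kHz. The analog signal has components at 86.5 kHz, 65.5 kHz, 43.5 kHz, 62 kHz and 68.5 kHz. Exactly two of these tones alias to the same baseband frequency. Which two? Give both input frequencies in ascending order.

fs/2 = 11 kHz.
86.5 kHz mod fs = 20.5 kHz.
20.5 kHz > fs/2 = 11 kHz, folds to fs − 20.5 kHz = 1.5 kHz.
65.5 kHz mod fs = 21.5 kHz.
21.5 kHz > fs/2 = 11 kHz, folds to fs − 21.5 kHz = 0.5 kHz.
43.5 kHz mod fs = 21.5 kHz.
21.5 kHz > fs/2 = 11 kHz, folds to fs − 21.5 kHz = 0.5 kHz.
62 kHz mod fs = 18 kHz.
18 kHz > fs/2 = 11 kHz, folds to fs − 18 kHz = 4 kHz.
68.5 kHz mod fs = 2.5 kHz.
2.5 kHz ≤ fs/2 = 11 kHz, appears at 2.5 kHz.
43.5 kHz and 65.5 kHz both map to 0.5 kHz.

43.5 kHz, 65.5 kHz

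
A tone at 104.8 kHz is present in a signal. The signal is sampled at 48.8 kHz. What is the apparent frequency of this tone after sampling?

7.2 kHz

104.8 kHz mod fs = 7.2 kHz.
7.2 kHz ≤ fs/2 = 24.4 kHz, appears at 7.2 kHz.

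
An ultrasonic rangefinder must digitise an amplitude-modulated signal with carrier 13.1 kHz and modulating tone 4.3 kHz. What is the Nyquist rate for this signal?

AM sidebands sit at fc ± fm = 8.8 kHz and 17.4 kHz.
Highest-frequency component: 17.4 kHz.
Nyquist rate = 2 × 17.4 kHz = 34.8 kHz.

34.8 kHz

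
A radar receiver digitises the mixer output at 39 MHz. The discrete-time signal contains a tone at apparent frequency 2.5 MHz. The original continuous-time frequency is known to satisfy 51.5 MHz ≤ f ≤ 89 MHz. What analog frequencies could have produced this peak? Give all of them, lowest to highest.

Frequencies that alias to 2.5 MHz are k·fs ± 2.5 MHz for integer k ≥ 0.
k=0: 2.5 MHz.
k=1: 36.5 MHz, 41.5 MHz.
k=2: 75.5 MHz, 80.5 MHz.
k=3: 114.5 MHz, 119.5 MHz.
Within [51.5 MHz, 89 MHz]: 75.5 MHz, 80.5 MHz.

75.5 MHz, 80.5 MHz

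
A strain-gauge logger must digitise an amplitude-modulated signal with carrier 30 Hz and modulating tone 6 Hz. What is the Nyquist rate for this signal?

AM sidebands sit at fc ± fm = 24 Hz and 36 Hz.
Highest-frequency component: 36 Hz.
Nyquist rate = 2 × 36 Hz = 72 Hz.

72 Hz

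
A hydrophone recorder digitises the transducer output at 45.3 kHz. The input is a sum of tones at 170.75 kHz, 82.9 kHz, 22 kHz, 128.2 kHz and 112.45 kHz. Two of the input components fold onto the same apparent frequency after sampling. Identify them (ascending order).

fs/2 = 22.65 kHz.
170.75 kHz mod fs = 34.85 kHz.
34.85 kHz > fs/2 = 22.65 kHz, folds to fs − 34.85 kHz = 10.45 kHz.
82.9 kHz mod fs = 37.6 kHz.
37.6 kHz > fs/2 = 22.65 kHz, folds to fs − 37.6 kHz = 7.7 kHz.
22 kHz ≤ fs/2 = 22.65 kHz, passes unchanged.
128.2 kHz mod fs = 37.6 kHz.
37.6 kHz > fs/2 = 22.65 kHz, folds to fs − 37.6 kHz = 7.7 kHz.
112.45 kHz mod fs = 21.85 kHz.
21.85 kHz ≤ fs/2 = 22.65 kHz, appears at 21.85 kHz.
82.9 kHz and 128.2 kHz both map to 7.7 kHz.

82.9 kHz, 128.2 kHz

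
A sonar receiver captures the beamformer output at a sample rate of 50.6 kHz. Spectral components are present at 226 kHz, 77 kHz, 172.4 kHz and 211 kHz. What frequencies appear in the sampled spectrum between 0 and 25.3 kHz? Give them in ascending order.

fs/2 = 25.3 kHz.
226 kHz mod fs = 23.6 kHz.
23.6 kHz ≤ fs/2 = 25.3 kHz, appears at 23.6 kHz.
77 kHz mod fs = 26.4 kHz.
26.4 kHz > fs/2 = 25.3 kHz, folds to fs − 26.4 kHz = 24.2 kHz.
172.4 kHz mod fs = 20.6 kHz.
20.6 kHz ≤ fs/2 = 25.3 kHz, appears at 20.6 kHz.
211 kHz mod fs = 8.6 kHz.
8.6 kHz ≤ fs/2 = 25.3 kHz, appears at 8.6 kHz.
Distinct values: {8.6 kHz, 20.6 kHz, 23.6 kHz, 24.2 kHz}.

8.6 kHz, 20.6 kHz, 23.6 kHz, 24.2 kHz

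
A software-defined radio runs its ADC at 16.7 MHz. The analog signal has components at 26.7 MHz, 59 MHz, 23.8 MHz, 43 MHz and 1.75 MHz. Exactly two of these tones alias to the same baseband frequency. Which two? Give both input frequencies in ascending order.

fs/2 = 8.35 MHz.
26.7 MHz mod fs = 10 MHz.
10 MHz > fs/2 = 8.35 MHz, folds to fs − 10 MHz = 6.7 MHz.
59 MHz mod fs = 8.9 MHz.
8.9 MHz > fs/2 = 8.35 MHz, folds to fs − 8.9 MHz = 7.8 MHz.
23.8 MHz mod fs = 7.1 MHz.
7.1 MHz ≤ fs/2 = 8.35 MHz, appears at 7.1 MHz.
43 MHz mod fs = 9.6 MHz.
9.6 MHz > fs/2 = 8.35 MHz, folds to fs − 9.6 MHz = 7.1 MHz.
1.75 MHz ≤ fs/2 = 8.35 MHz, passes unchanged.
23.8 MHz and 43 MHz both map to 7.1 MHz.

23.8 MHz, 43 MHz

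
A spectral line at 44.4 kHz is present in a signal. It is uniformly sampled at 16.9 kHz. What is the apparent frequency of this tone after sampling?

44.4 kHz mod fs = 10.6 kHz.
10.6 kHz > fs/2 = 8.45 kHz, folds to fs − 10.6 kHz = 6.3 kHz.

6.3 kHz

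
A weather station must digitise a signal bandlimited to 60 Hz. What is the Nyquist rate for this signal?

120 Hz

Nyquist rate = 2 × 60 Hz = 120 Hz.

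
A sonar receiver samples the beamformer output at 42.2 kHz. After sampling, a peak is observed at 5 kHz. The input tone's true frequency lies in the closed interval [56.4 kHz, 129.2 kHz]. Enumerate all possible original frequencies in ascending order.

Frequencies that alias to 5 kHz are k·fs ± 5 kHz for integer k ≥ 0.
k=0: 5 kHz.
k=1: 37.2 kHz, 47.2 kHz.
k=2: 79.4 kHz, 89.4 kHz.
k=3: 121.6 kHz, 131.6 kHz.
k=4: 163.8 kHz, 173.8 kHz.
Within [56.4 kHz, 129.2 kHz]: 79.4 kHz, 89.4 kHz, 121.6 kHz.

79.4 kHz, 89.4 kHz, 121.6 kHz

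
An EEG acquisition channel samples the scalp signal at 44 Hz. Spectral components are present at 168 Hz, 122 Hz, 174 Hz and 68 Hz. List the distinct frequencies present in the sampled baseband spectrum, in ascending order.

fs/2 = 22 Hz.
168 Hz mod fs = 36 Hz.
36 Hz > fs/2 = 22 Hz, folds to fs − 36 Hz = 8 Hz.
122 Hz mod fs = 34 Hz.
34 Hz > fs/2 = 22 Hz, folds to fs − 34 Hz = 10 Hz.
174 Hz mod fs = 42 Hz.
42 Hz > fs/2 = 22 Hz, folds to fs − 42 Hz = 2 Hz.
68 Hz mod fs = 24 Hz.
24 Hz > fs/2 = 22 Hz, folds to fs − 24 Hz = 20 Hz.
Distinct values: {2 Hz, 8 Hz, 10 Hz, 20 Hz}.

2 Hz, 8 Hz, 10 Hz, 20 Hz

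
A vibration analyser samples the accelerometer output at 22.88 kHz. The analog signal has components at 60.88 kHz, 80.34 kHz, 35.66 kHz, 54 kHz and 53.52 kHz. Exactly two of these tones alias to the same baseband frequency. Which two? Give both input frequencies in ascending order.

fs/2 = 11.44 kHz.
60.88 kHz mod fs = 15.12 kHz.
15.12 kHz > fs/2 = 11.44 kHz, folds to fs − 15.12 kHz = 7.76 kHz.
80.34 kHz mod fs = 11.7 kHz.
11.7 kHz > fs/2 = 11.44 kHz, folds to fs − 11.7 kHz = 11.18 kHz.
35.66 kHz mod fs = 12.78 kHz.
12.78 kHz > fs/2 = 11.44 kHz, folds to fs − 12.78 kHz = 10.1 kHz.
54 kHz mod fs = 8.24 kHz.
8.24 kHz ≤ fs/2 = 11.44 kHz, appears at 8.24 kHz.
53.52 kHz mod fs = 7.76 kHz.
7.76 kHz ≤ fs/2 = 11.44 kHz, appears at 7.76 kHz.
53.52 kHz and 60.88 kHz both map to 7.76 kHz.

53.52 kHz, 60.88 kHz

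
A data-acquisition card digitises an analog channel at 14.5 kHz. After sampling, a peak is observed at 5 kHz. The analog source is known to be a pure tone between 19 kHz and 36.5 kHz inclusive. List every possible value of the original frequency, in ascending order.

19.5 kHz, 24 kHz, 34 kHz

Frequencies that alias to 5 kHz are k·fs ± 5 kHz for integer k ≥ 0.
k=0: 5 kHz.
k=1: 9.5 kHz, 19.5 kHz.
k=2: 24 kHz, 34 kHz.
k=3: 38.5 kHz, 48.5 kHz.
Within [19 kHz, 36.5 kHz]: 19.5 kHz, 24 kHz, 34 kHz.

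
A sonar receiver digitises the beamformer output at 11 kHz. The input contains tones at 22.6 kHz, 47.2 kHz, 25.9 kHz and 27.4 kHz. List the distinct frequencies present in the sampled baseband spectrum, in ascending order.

0.6 kHz, 3.2 kHz, 3.9 kHz, 5.4 kHz

fs/2 = 5.5 kHz.
22.6 kHz mod fs = 0.6 kHz.
0.6 kHz ≤ fs/2 = 5.5 kHz, appears at 0.6 kHz.
47.2 kHz mod fs = 3.2 kHz.
3.2 kHz ≤ fs/2 = 5.5 kHz, appears at 3.2 kHz.
25.9 kHz mod fs = 3.9 kHz.
3.9 kHz ≤ fs/2 = 5.5 kHz, appears at 3.9 kHz.
27.4 kHz mod fs = 5.4 kHz.
5.4 kHz ≤ fs/2 = 5.5 kHz, appears at 5.4 kHz.
Distinct values: {0.6 kHz, 3.2 kHz, 3.9 kHz, 5.4 kHz}.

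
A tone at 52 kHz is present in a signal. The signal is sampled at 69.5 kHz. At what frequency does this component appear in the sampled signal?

17.5 kHz

52 kHz > fs/2 = 34.75 kHz, folds to fs − 52 kHz = 17.5 kHz.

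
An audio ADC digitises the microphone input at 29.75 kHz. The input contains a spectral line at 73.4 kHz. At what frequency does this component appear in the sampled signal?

13.9 kHz

73.4 kHz mod fs = 13.9 kHz.
13.9 kHz ≤ fs/2 = 14.875 kHz, appears at 13.9 kHz.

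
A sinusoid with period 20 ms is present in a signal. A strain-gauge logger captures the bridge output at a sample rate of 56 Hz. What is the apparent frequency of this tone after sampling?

T = 20 ms → f = 1/T = 50 Hz.
50 Hz > fs/2 = 28 Hz, folds to fs − 50 Hz = 6 Hz.

6 Hz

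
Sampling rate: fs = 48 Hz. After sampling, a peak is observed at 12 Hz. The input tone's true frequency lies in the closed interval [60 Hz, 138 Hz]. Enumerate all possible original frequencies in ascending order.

Frequencies that alias to 12 Hz are k·fs ± 12 Hz for integer k ≥ 0.
k=0: 12 Hz.
k=1: 36 Hz, 60 Hz.
k=2: 84 Hz, 108 Hz.
k=3: 132 Hz, 156 Hz.
k=4: 180 Hz, 204 Hz.
Within [60 Hz, 138 Hz]: 60 Hz, 84 Hz, 108 Hz, 132 Hz.

60 Hz, 84 Hz, 108 Hz, 132 Hz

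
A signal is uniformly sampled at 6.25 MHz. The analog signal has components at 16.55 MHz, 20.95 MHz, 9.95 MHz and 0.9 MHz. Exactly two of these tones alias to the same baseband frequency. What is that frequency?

fs/2 = 3.125 MHz.
16.55 MHz mod fs = 4.05 MHz.
4.05 MHz > fs/2 = 3.125 MHz, folds to fs − 4.05 MHz = 2.2 MHz.
20.95 MHz mod fs = 2.2 MHz.
2.2 MHz ≤ fs/2 = 3.125 MHz, appears at 2.2 MHz.
9.95 MHz mod fs = 3.7 MHz.
3.7 MHz > fs/2 = 3.125 MHz, folds to fs − 3.7 MHz = 2.55 MHz.
0.9 MHz ≤ fs/2 = 3.125 MHz, passes unchanged.
16.55 MHz and 20.95 MHz both map to 2.2 MHz.

2.2 MHz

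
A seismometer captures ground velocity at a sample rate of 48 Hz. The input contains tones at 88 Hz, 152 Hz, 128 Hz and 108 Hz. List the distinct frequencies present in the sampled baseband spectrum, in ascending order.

8 Hz, 12 Hz, 16 Hz

fs/2 = 24 Hz.
88 Hz mod fs = 40 Hz.
40 Hz > fs/2 = 24 Hz, folds to fs − 40 Hz = 8 Hz.
152 Hz mod fs = 8 Hz.
8 Hz ≤ fs/2 = 24 Hz, appears at 8 Hz.
128 Hz mod fs = 32 Hz.
32 Hz > fs/2 = 24 Hz, folds to fs − 32 Hz = 16 Hz.
108 Hz mod fs = 12 Hz.
12 Hz ≤ fs/2 = 24 Hz, appears at 12 Hz.
Distinct values: {8 Hz, 12 Hz, 16 Hz}.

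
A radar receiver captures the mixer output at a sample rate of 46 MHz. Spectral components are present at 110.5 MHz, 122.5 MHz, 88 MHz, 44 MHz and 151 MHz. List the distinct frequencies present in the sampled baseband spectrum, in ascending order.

2 MHz, 4 MHz, 13 MHz, 15.5 MHz, 18.5 MHz

fs/2 = 23 MHz.
110.5 MHz mod fs = 18.5 MHz.
18.5 MHz ≤ fs/2 = 23 MHz, appears at 18.5 MHz.
122.5 MHz mod fs = 30.5 MHz.
30.5 MHz > fs/2 = 23 MHz, folds to fs − 30.5 MHz = 15.5 MHz.
88 MHz mod fs = 42 MHz.
42 MHz > fs/2 = 23 MHz, folds to fs − 42 MHz = 4 MHz.
44 MHz > fs/2 = 23 MHz, folds to fs − 44 MHz = 2 MHz.
151 MHz mod fs = 13 MHz.
13 MHz ≤ fs/2 = 23 MHz, appears at 13 MHz.
Distinct values: {2 MHz, 4 MHz, 13 MHz, 15.5 MHz, 18.5 MHz}.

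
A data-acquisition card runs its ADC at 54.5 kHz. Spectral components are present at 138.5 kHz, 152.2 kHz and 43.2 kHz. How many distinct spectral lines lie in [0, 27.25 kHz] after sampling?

fs/2 = 27.25 kHz.
138.5 kHz mod fs = 29.5 kHz.
29.5 kHz > fs/2 = 27.25 kHz, folds to fs − 29.5 kHz = 25 kHz.
152.2 kHz mod fs = 43.2 kHz.
43.2 kHz > fs/2 = 27.25 kHz, folds to fs − 43.2 kHz = 11.3 kHz.
43.2 kHz > fs/2 = 27.25 kHz, folds to fs − 43.2 kHz = 11.3 kHz.
Distinct values: {11.3 kHz, 25 kHz} → 2.

2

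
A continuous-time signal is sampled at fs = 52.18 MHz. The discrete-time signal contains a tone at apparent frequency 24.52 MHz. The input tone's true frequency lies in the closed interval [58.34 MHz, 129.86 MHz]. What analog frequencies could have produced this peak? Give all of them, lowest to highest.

Frequencies that alias to 24.52 MHz are k·fs ± 24.52 MHz for integer k ≥ 0.
k=0: 24.52 MHz.
k=1: 27.66 MHz, 76.7 MHz.
k=2: 79.84 MHz, 128.88 MHz.
k=3: 132.02 MHz, 181.06 MHz.
Within [58.34 MHz, 129.86 MHz]: 76.7 MHz, 79.84 MHz, 128.88 MHz.

76.7 MHz, 79.84 MHz, 128.88 MHz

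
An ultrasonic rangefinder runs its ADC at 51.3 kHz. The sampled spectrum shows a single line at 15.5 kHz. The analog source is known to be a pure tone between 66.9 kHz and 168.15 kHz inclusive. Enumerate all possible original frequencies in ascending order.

Frequencies that alias to 15.5 kHz are k·fs ± 15.5 kHz for integer k ≥ 0.
k=0: 15.5 kHz.
k=1: 35.8 kHz, 66.8 kHz.
k=2: 87.1 kHz, 118.1 kHz.
k=3: 138.4 kHz, 169.4 kHz.
k=4: 189.7 kHz, 220.7 kHz.
Within [66.9 kHz, 168.15 kHz]: 87.1 kHz, 118.1 kHz, 138.4 kHz.

87.1 kHz, 118.1 kHz, 138.4 kHz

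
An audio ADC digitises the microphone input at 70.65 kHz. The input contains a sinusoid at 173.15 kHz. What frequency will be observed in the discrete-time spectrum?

173.15 kHz mod fs = 31.85 kHz.
31.85 kHz ≤ fs/2 = 35.325 kHz, appears at 31.85 kHz.

31.85 kHz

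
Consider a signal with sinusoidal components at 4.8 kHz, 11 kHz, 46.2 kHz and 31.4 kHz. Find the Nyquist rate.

92.4 kHz

Highest-frequency component: 46.2 kHz.
Nyquist rate = 2 × 46.2 kHz = 92.4 kHz.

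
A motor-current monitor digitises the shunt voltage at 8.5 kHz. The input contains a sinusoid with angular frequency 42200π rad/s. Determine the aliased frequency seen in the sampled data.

4.1 kHz

ω = 42200π rad/s → f = ω/(2π) = 21100 Hz = 21.1 kHz.
21.1 kHz mod fs = 4.1 kHz.
4.1 kHz ≤ fs/2 = 4.25 kHz, appears at 4.1 kHz.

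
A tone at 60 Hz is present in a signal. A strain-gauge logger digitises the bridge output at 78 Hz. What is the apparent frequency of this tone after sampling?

60 Hz > fs/2 = 39 Hz, folds to fs − 60 Hz = 18 Hz.

18 Hz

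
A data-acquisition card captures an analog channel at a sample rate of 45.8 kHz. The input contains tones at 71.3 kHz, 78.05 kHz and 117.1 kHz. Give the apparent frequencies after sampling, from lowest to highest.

13.55 kHz, 20.3 kHz

fs/2 = 22.9 kHz.
71.3 kHz mod fs = 25.5 kHz.
25.5 kHz > fs/2 = 22.9 kHz, folds to fs − 25.5 kHz = 20.3 kHz.
78.05 kHz mod fs = 32.25 kHz.
32.25 kHz > fs/2 = 22.9 kHz, folds to fs − 32.25 kHz = 13.55 kHz.
117.1 kHz mod fs = 25.5 kHz.
25.5 kHz > fs/2 = 22.9 kHz, folds to fs − 25.5 kHz = 20.3 kHz.
Distinct values: {13.55 kHz, 20.3 kHz}.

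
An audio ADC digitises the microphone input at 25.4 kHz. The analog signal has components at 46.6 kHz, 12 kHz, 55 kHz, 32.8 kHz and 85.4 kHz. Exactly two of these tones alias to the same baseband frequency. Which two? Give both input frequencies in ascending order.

fs/2 = 12.7 kHz.
46.6 kHz mod fs = 21.2 kHz.
21.2 kHz > fs/2 = 12.7 kHz, folds to fs − 21.2 kHz = 4.2 kHz.
12 kHz ≤ fs/2 = 12.7 kHz, passes unchanged.
55 kHz mod fs = 4.2 kHz.
4.2 kHz ≤ fs/2 = 12.7 kHz, appears at 4.2 kHz.
32.8 kHz mod fs = 7.4 kHz.
7.4 kHz ≤ fs/2 = 12.7 kHz, appears at 7.4 kHz.
85.4 kHz mod fs = 9.2 kHz.
9.2 kHz ≤ fs/2 = 12.7 kHz, appears at 9.2 kHz.
46.6 kHz and 55 kHz both map to 4.2 kHz.

46.6 kHz, 55 kHz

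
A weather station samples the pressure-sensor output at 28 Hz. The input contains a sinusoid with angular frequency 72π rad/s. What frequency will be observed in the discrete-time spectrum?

ω = 72π rad/s → f = ω/(2π) = 36 Hz.
36 Hz mod fs = 8 Hz.
8 Hz ≤ fs/2 = 14 Hz, appears at 8 Hz.

8 Hz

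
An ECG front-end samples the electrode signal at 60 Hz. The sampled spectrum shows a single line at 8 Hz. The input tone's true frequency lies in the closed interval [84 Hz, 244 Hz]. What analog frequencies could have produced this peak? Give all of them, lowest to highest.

112 Hz, 128 Hz, 172 Hz, 188 Hz, 232 Hz

Frequencies that alias to 8 Hz are k·fs ± 8 Hz for integer k ≥ 0.
k=0: 8 Hz.
k=1: 52 Hz, 68 Hz.
k=2: 112 Hz, 128 Hz.
k=3: 172 Hz, 188 Hz.
k=4: 232 Hz, 248 Hz.
k=5: 292 Hz, 308 Hz.
Within [84 Hz, 244 Hz]: 112 Hz, 128 Hz, 172 Hz, 188 Hz, 232 Hz.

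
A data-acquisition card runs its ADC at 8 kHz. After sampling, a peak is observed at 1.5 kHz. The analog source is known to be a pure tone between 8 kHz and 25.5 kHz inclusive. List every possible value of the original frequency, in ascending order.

Frequencies that alias to 1.5 kHz are k·fs ± 1.5 kHz for integer k ≥ 0.
k=0: 1.5 kHz.
k=1: 6.5 kHz, 9.5 kHz.
k=2: 14.5 kHz, 17.5 kHz.
k=3: 22.5 kHz, 25.5 kHz.
k=4: 30.5 kHz, 33.5 kHz.
Within [8 kHz, 25.5 kHz]: 9.5 kHz, 14.5 kHz, 17.5 kHz, 22.5 kHz, 25.5 kHz.

9.5 kHz, 14.5 kHz, 17.5 kHz, 22.5 kHz, 25.5 kHz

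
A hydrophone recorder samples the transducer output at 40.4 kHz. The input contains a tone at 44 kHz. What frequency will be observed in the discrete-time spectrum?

3.6 kHz

44 kHz mod fs = 3.6 kHz.
3.6 kHz ≤ fs/2 = 20.2 kHz, appears at 3.6 kHz.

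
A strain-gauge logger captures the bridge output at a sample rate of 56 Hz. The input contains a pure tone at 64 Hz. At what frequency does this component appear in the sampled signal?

8 Hz

64 Hz mod fs = 8 Hz.
8 Hz ≤ fs/2 = 28 Hz, appears at 8 Hz.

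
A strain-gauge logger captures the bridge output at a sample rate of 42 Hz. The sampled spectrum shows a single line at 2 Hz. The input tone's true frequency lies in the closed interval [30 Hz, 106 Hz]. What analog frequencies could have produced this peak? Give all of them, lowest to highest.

40 Hz, 44 Hz, 82 Hz, 86 Hz

Frequencies that alias to 2 Hz are k·fs ± 2 Hz for integer k ≥ 0.
k=0: 2 Hz.
k=1: 40 Hz, 44 Hz.
k=2: 82 Hz, 86 Hz.
k=3: 124 Hz, 128 Hz.
Within [30 Hz, 106 Hz]: 40 Hz, 44 Hz, 82 Hz, 86 Hz.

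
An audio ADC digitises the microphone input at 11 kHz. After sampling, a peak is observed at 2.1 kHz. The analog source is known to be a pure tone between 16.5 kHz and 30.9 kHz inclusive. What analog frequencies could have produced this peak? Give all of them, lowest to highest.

19.9 kHz, 24.1 kHz, 30.9 kHz

Frequencies that alias to 2.1 kHz are k·fs ± 2.1 kHz for integer k ≥ 0.
k=0: 2.1 kHz.
k=1: 8.9 kHz, 13.1 kHz.
k=2: 19.9 kHz, 24.1 kHz.
k=3: 30.9 kHz, 35.1 kHz.
k=4: 41.9 kHz, 46.1 kHz.
Within [16.5 kHz, 30.9 kHz]: 19.9 kHz, 24.1 kHz, 30.9 kHz.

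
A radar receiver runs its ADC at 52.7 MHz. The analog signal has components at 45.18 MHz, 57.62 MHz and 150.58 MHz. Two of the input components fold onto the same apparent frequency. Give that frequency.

7.52 MHz

fs/2 = 26.35 MHz.
45.18 MHz > fs/2 = 26.35 MHz, folds to fs − 45.18 MHz = 7.52 MHz.
57.62 MHz mod fs = 4.92 MHz.
4.92 MHz ≤ fs/2 = 26.35 MHz, appears at 4.92 MHz.
150.58 MHz mod fs = 45.18 MHz.
45.18 MHz > fs/2 = 26.35 MHz, folds to fs − 45.18 MHz = 7.52 MHz.
45.18 MHz and 150.58 MHz both map to 7.52 MHz.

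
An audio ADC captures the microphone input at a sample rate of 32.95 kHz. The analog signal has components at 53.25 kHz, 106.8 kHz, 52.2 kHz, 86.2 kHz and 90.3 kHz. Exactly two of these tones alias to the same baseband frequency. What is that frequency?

fs/2 = 16.475 kHz.
53.25 kHz mod fs = 20.3 kHz.
20.3 kHz > fs/2 = 16.475 kHz, folds to fs − 20.3 kHz = 12.65 kHz.
106.8 kHz mod fs = 7.95 kHz.
7.95 kHz ≤ fs/2 = 16.475 kHz, appears at 7.95 kHz.
52.2 kHz mod fs = 19.25 kHz.
19.25 kHz > fs/2 = 16.475 kHz, folds to fs − 19.25 kHz = 13.7 kHz.
86.2 kHz mod fs = 20.3 kHz.
20.3 kHz > fs/2 = 16.475 kHz, folds to fs − 20.3 kHz = 12.65 kHz.
90.3 kHz mod fs = 24.4 kHz.
24.4 kHz > fs/2 = 16.475 kHz, folds to fs − 24.4 kHz = 8.55 kHz.
53.25 kHz and 86.2 kHz both map to 12.65 kHz.

12.65 kHz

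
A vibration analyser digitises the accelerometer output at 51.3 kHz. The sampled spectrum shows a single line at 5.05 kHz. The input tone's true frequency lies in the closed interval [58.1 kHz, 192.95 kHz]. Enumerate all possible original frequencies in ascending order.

97.55 kHz, 107.65 kHz, 148.85 kHz, 158.95 kHz

Frequencies that alias to 5.05 kHz are k·fs ± 5.05 kHz for integer k ≥ 0.
k=0: 5.05 kHz.
k=1: 46.25 kHz, 56.35 kHz.
k=2: 97.55 kHz, 107.65 kHz.
k=3: 148.85 kHz, 158.95 kHz.
k=4: 200.15 kHz, 210.25 kHz.
Within [58.1 kHz, 192.95 kHz]: 97.55 kHz, 107.65 kHz, 148.85 kHz, 158.95 kHz.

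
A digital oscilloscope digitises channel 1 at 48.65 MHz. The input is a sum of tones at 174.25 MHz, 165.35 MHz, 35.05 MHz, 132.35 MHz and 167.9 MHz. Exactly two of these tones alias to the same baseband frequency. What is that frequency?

fs/2 = 24.325 MHz.
174.25 MHz mod fs = 28.3 MHz.
28.3 MHz > fs/2 = 24.325 MHz, folds to fs − 28.3 MHz = 20.35 MHz.
165.35 MHz mod fs = 19.4 MHz.
19.4 MHz ≤ fs/2 = 24.325 MHz, appears at 19.4 MHz.
35.05 MHz > fs/2 = 24.325 MHz, folds to fs − 35.05 MHz = 13.6 MHz.
132.35 MHz mod fs = 35.05 MHz.
35.05 MHz > fs/2 = 24.325 MHz, folds to fs − 35.05 MHz = 13.6 MHz.
167.9 MHz mod fs = 21.95 MHz.
21.95 MHz ≤ fs/2 = 24.325 MHz, appears at 21.95 MHz.
35.05 MHz and 132.35 MHz both map to 13.6 MHz.

13.6 MHz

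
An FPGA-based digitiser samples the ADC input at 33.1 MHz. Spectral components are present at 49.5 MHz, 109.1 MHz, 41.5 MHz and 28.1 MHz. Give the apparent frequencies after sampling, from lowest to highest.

5 MHz, 8.4 MHz, 9.8 MHz, 16.4 MHz

fs/2 = 16.55 MHz.
49.5 MHz mod fs = 16.4 MHz.
16.4 MHz ≤ fs/2 = 16.55 MHz, appears at 16.4 MHz.
109.1 MHz mod fs = 9.8 MHz.
9.8 MHz ≤ fs/2 = 16.55 MHz, appears at 9.8 MHz.
41.5 MHz mod fs = 8.4 MHz.
8.4 MHz ≤ fs/2 = 16.55 MHz, appears at 8.4 MHz.
28.1 MHz > fs/2 = 16.55 MHz, folds to fs − 28.1 MHz = 5 MHz.
Distinct values: {5 MHz, 8.4 MHz, 9.8 MHz, 16.4 MHz}.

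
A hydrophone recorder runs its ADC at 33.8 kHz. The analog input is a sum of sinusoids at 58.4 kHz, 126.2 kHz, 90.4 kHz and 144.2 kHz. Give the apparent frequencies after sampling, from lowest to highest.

9 kHz, 9.2 kHz, 11 kHz

fs/2 = 16.9 kHz.
58.4 kHz mod fs = 24.6 kHz.
24.6 kHz > fs/2 = 16.9 kHz, folds to fs − 24.6 kHz = 9.2 kHz.
126.2 kHz mod fs = 24.8 kHz.
24.8 kHz > fs/2 = 16.9 kHz, folds to fs − 24.8 kHz = 9 kHz.
90.4 kHz mod fs = 22.8 kHz.
22.8 kHz > fs/2 = 16.9 kHz, folds to fs − 22.8 kHz = 11 kHz.
144.2 kHz mod fs = 9 kHz.
9 kHz ≤ fs/2 = 16.9 kHz, appears at 9 kHz.
Distinct values: {9 kHz, 9.2 kHz, 11 kHz}.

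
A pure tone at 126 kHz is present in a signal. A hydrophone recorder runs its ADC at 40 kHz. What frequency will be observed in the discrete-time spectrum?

126 kHz mod fs = 6 kHz.
6 kHz ≤ fs/2 = 20 kHz, appears at 6 kHz.

6 kHz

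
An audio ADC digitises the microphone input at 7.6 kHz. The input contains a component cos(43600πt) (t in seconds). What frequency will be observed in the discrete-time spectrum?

ω = 43600π rad/s → f = ω/(2π) = 21800 Hz = 21.8 kHz.
21.8 kHz mod fs = 6.6 kHz.
6.6 kHz > fs/2 = 3.8 kHz, folds to fs − 6.6 kHz = 1 kHz.

1 kHz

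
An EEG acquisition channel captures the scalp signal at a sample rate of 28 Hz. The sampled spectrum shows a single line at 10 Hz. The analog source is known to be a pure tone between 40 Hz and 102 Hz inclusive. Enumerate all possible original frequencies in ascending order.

46 Hz, 66 Hz, 74 Hz, 94 Hz, 102 Hz

Frequencies that alias to 10 Hz are k·fs ± 10 Hz for integer k ≥ 0.
k=0: 10 Hz.
k=1: 18 Hz, 38 Hz.
k=2: 46 Hz, 66 Hz.
k=3: 74 Hz, 94 Hz.
k=4: 102 Hz, 122 Hz.
k=5: 130 Hz, 150 Hz.
Within [40 Hz, 102 Hz]: 46 Hz, 66 Hz, 74 Hz, 94 Hz, 102 Hz.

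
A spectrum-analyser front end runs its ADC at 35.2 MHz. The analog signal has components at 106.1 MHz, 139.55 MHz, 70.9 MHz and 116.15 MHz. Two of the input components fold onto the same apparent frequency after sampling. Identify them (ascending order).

70.9 MHz, 106.1 MHz

fs/2 = 17.6 MHz.
106.1 MHz mod fs = 0.5 MHz.
0.5 MHz ≤ fs/2 = 17.6 MHz, appears at 0.5 MHz.
139.55 MHz mod fs = 33.95 MHz.
33.95 MHz > fs/2 = 17.6 MHz, folds to fs − 33.95 MHz = 1.25 MHz.
70.9 MHz mod fs = 0.5 MHz.
0.5 MHz ≤ fs/2 = 17.6 MHz, appears at 0.5 MHz.
116.15 MHz mod fs = 10.55 MHz.
10.55 MHz ≤ fs/2 = 17.6 MHz, appears at 10.55 MHz.
70.9 MHz and 106.1 MHz both map to 0.5 MHz.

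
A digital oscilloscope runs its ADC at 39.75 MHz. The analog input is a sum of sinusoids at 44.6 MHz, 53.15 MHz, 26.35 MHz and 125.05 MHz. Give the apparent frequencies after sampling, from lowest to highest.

fs/2 = 19.875 MHz.
44.6 MHz mod fs = 4.85 MHz.
4.85 MHz ≤ fs/2 = 19.875 MHz, appears at 4.85 MHz.
53.15 MHz mod fs = 13.4 MHz.
13.4 MHz ≤ fs/2 = 19.875 MHz, appears at 13.4 MHz.
26.35 MHz > fs/2 = 19.875 MHz, folds to fs − 26.35 MHz = 13.4 MHz.
125.05 MHz mod fs = 5.8 MHz.
5.8 MHz ≤ fs/2 = 19.875 MHz, appears at 5.8 MHz.
Distinct values: {4.85 MHz, 5.8 MHz, 13.4 MHz}.

4.85 MHz, 5.8 MHz, 13.4 MHz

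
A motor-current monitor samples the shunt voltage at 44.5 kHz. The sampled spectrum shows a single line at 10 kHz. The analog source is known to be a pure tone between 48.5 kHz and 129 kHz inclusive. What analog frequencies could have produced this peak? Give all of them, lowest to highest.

Frequencies that alias to 10 kHz are k·fs ± 10 kHz for integer k ≥ 0.
k=0: 10 kHz.
k=1: 34.5 kHz, 54.5 kHz.
k=2: 79 kHz, 99 kHz.
k=3: 123.5 kHz, 143.5 kHz.
k=4: 168 kHz, 188 kHz.
Within [48.5 kHz, 129 kHz]: 54.5 kHz, 79 kHz, 99 kHz, 123.5 kHz.

54.5 kHz, 79 kHz, 99 kHz, 123.5 kHz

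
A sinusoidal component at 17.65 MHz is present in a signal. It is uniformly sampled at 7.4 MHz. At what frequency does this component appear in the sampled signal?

17.65 MHz mod fs = 2.85 MHz.
2.85 MHz ≤ fs/2 = 3.7 MHz, appears at 2.85 MHz.

2.85 MHz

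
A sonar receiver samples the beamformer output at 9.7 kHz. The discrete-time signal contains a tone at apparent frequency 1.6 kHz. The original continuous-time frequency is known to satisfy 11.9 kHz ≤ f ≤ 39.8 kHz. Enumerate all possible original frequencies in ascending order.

17.8 kHz, 21 kHz, 27.5 kHz, 30.7 kHz, 37.2 kHz

Frequencies that alias to 1.6 kHz are k·fs ± 1.6 kHz for integer k ≥ 0.
k=0: 1.6 kHz.
k=1: 8.1 kHz, 11.3 kHz.
k=2: 17.8 kHz, 21 kHz.
k=3: 27.5 kHz, 30.7 kHz.
k=4: 37.2 kHz, 40.4 kHz.
k=5: 46.9 kHz, 50.1 kHz.
Within [11.9 kHz, 39.8 kHz]: 17.8 kHz, 21 kHz, 27.5 kHz, 30.7 kHz, 37.2 kHz.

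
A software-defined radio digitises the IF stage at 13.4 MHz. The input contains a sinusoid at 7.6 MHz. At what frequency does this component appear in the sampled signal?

7.6 MHz > fs/2 = 6.7 MHz, folds to fs − 7.6 MHz = 5.8 MHz.

5.8 MHz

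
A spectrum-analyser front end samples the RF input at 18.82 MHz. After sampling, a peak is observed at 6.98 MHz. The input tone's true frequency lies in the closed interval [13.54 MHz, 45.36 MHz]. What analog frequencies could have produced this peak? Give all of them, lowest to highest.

Frequencies that alias to 6.98 MHz are k·fs ± 6.98 MHz for integer k ≥ 0.
k=0: 6.98 MHz.
k=1: 11.84 MHz, 25.8 MHz.
k=2: 30.66 MHz, 44.62 MHz.
k=3: 49.48 MHz, 63.44 MHz.
Within [13.54 MHz, 45.36 MHz]: 25.8 MHz, 30.66 MHz, 44.62 MHz.

25.8 MHz, 30.66 MHz, 44.62 MHz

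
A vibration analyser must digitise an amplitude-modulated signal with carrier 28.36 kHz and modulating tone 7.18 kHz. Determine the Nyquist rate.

AM sidebands sit at fc ± fm = 21.18 kHz and 35.54 kHz.
Highest-frequency component: 35.54 kHz.
Nyquist rate = 2 × 35.54 kHz = 71.08 kHz.

71.08 kHz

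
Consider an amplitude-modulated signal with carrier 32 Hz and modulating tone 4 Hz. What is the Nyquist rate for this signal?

AM sidebands sit at fc ± fm = 28 Hz and 36 Hz.
Highest-frequency component: 36 Hz.
Nyquist rate = 2 × 36 Hz = 72 Hz.

72 Hz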